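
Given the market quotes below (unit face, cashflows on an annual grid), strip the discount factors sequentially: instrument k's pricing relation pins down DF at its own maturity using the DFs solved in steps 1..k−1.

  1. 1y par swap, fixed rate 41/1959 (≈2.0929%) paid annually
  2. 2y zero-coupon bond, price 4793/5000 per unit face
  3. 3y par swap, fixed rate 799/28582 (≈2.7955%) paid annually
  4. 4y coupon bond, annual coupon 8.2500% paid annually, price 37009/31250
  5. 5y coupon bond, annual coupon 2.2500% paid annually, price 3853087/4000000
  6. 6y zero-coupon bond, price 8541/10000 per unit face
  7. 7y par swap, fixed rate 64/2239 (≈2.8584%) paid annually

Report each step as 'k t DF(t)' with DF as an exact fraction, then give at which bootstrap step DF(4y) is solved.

1 1 1959/2000
2 2 4793/5000
3 3 9201/10000
4 4 4381/5000
5 5 8599/10000
6 6 8541/10000
7 7 513/625
DF(4y) is solved at step 4

step 1 [1y] swap r/1=41/1959: DF=(1 − 41/1959·(0))/(1+41/1959) = 1959/2000 ≈ 0.979500
step 2 [2y] zero: DF = P = 4793/5000 ≈ 0.958600
step 3 [3y] swap r/1=799/28582: DF=(1 − 799/28582·(0.979500+0.958600))/(1+799/28582) = 9201/10000 ≈ 0.920100
step 4 [4y] bond c/1=33/400: DF=(37009/31250 − 33/400·(0.979500+0.958600+0.920100))/(1+33/400) = 4381/5000 ≈ 0.876200
step 5 [5y] bond c/1=9/400: DF=(3853087/4000000 − 9/400·(0.979500+0.958600+0.920100+0.876200))/(1+9/400) = 8599/10000 ≈ 0.859900
step 6 [6y] zero: DF = P = 8541/10000 ≈ 0.854100
step 7 [7y] swap r/1=64/2239: DF=(1 − 64/2239·(0.979500+0.958600+0.920100+0.876200+0.859900+0.854100))/(1+64/2239) = 513/625 ≈ 0.820800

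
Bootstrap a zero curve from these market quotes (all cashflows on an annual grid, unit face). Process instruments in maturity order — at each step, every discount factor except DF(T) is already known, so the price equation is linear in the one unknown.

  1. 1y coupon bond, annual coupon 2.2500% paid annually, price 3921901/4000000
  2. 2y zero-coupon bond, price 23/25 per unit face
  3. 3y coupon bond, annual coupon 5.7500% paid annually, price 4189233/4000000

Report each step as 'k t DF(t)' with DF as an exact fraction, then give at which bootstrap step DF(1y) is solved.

step 1 [1y] bond c/1=9/400: DF=(3921901/4000000 − 9/400·(0))/(1+9/400) = 9589/10000 ≈ 0.958900
step 2 [2y] zero: DF = P = 23/25 ≈ 0.920000
step 3 [3y] bond c/1=23/400: DF=(4189233/4000000 − 23/400·(0.958900+0.920000))/(1+23/400) = 4441/5000 ≈ 0.888200

1 1 9589/10000
2 2 23/25
3 3 4441/5000
DF(1y) is solved at step 1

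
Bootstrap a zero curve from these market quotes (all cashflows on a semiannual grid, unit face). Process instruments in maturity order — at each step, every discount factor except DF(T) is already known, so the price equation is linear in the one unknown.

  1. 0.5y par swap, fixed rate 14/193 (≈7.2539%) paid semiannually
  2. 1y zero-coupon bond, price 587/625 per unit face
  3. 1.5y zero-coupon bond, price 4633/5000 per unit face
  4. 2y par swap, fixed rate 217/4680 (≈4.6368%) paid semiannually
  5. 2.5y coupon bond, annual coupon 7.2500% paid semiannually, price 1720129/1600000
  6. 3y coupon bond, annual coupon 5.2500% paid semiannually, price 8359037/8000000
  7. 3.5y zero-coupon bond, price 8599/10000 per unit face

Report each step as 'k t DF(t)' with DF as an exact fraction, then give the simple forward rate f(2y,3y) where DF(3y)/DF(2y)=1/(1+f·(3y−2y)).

1 1/2 193/200
2 1 587/625
3 3/2 4633/5000
4 2 2283/2500
5 5/2 1813/2000
6 3 562/625
7 7/2 8599/10000
f(2y,3y) = ((2283/2500)/(562/625) − 1)/(1) = 35/2248 ≈ 1.5569%

step 1 [0.5y] swap r/2=7/193: DF=(1 − 7/193·(0))/(1+7/193) = 193/200 ≈ 0.965000
step 2 [1y] zero: DF = P = 587/625 ≈ 0.939200
step 3 [1.5y] zero: DF = P = 4633/5000 ≈ 0.926600
step 4 [2y] swap r/2=217/9360: DF=(1 − 217/9360·(0.965000+0.939200+0.926600))/(1+217/9360) = 2283/2500 ≈ 0.913200
step 5 [2.5y] bond c/2=29/800: DF=(1720129/1600000 − 29/800·(0.965000+0.939200+0.926600+0.913200))/(1+29/800) = 1813/2000 ≈ 0.906500
step 6 [3y] bond c/2=21/800: DF=(8359037/8000000 − 21/800·(0.965000+0.939200+0.926600+0.913200+0.906500))/(1+21/800) = 562/625 ≈ 0.899200
step 7 [3.5y] zero: DF = P = 8599/10000 ≈ 0.859900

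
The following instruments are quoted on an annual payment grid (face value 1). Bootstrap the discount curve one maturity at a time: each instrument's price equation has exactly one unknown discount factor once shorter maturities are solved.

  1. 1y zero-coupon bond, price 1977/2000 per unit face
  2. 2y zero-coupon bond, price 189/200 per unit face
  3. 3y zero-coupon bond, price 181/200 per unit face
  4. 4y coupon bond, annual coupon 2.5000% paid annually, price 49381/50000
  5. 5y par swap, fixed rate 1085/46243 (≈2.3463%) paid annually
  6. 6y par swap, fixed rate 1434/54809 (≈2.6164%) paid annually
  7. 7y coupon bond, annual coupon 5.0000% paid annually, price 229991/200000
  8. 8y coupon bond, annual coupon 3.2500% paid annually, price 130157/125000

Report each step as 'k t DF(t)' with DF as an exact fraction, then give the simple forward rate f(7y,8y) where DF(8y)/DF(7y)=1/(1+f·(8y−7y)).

step 1 [1y] zero: DF = P = 1977/2000 ≈ 0.988500
step 2 [2y] zero: DF = P = 189/200 ≈ 0.945000
step 3 [3y] zero: DF = P = 181/200 ≈ 0.905000
step 4 [4y] bond c/1=1/40: DF=(49381/50000 − 1/40·(0.988500+0.945000+0.905000))/(1+1/40) = 8943/10000 ≈ 0.894300
step 5 [5y] swap r/1=1085/46243: DF=(1 − 1085/46243·(0.988500+0.945000+0.905000+0.894300))/(1+1085/46243) = 1783/2000 ≈ 0.891500
step 6 [6y] swap r/1=1434/54809: DF=(1 − 1434/54809·(0.988500+0.945000+0.905000+0.894300+0.891500))/(1+1434/54809) = 4283/5000 ≈ 0.856600
step 7 [7y] bond c/1=1/20: DF=(229991/200000 − 1/20·(0.988500+0.945000+0.905000+0.894300+0.891500+0.856600))/(1+1/20) = 4171/5000 ≈ 0.834200
step 8 [8y] bond c/1=13/400: DF=(130157/125000 − 13/400·(0.988500+0.945000+0.905000+0.894300+0.891500+0.856600+0.834200))/(1+13/400) = 8097/10000 ≈ 0.809700

1 1 1977/2000
2 2 189/200
3 3 181/200
4 4 8943/10000
5 5 1783/2000
6 6 4283/5000
7 7 4171/5000
8 8 8097/10000
f(7y,8y) = ((4171/5000)/(8097/10000) − 1)/(1) = 245/8097 ≈ 3.0258%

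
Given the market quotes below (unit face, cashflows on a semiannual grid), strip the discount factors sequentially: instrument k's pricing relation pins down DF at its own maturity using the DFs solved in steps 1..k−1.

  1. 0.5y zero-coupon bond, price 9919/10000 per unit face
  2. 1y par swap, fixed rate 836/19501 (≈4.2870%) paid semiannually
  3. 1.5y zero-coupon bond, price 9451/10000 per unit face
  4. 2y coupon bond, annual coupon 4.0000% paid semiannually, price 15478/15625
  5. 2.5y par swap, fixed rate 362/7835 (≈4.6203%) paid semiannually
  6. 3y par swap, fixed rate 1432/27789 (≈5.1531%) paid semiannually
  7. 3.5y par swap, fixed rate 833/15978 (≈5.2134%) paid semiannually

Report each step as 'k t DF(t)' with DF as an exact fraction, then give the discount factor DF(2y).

step 1 [0.5y] zero: DF = P = 9919/10000 ≈ 0.991900
step 2 [1y] swap r/2=418/19501: DF=(1 − 418/19501·(0.991900))/(1+418/19501) = 4791/5000 ≈ 0.958200
step 3 [1.5y] zero: DF = P = 9451/10000 ≈ 0.945100
step 4 [2y] bond c/2=1/50: DF=(15478/15625 − 1/50·(0.991900+0.958200+0.945100))/(1+1/50) = 1143/1250 ≈ 0.914400
step 5 [2.5y] swap r/2=181/7835: DF=(1 − 181/7835·(0.991900+0.958200+0.945100+0.914400))/(1+181/7835) = 4457/5000 ≈ 0.891400
step 6 [3y] swap r/2=716/27789: DF=(1 − 716/27789·(0.991900+0.958200+0.945100+0.914400+0.891400))/(1+716/27789) = 1071/1250 ≈ 0.856800
step 7 [3.5y] swap r/2=833/31956: DF=(1 − 833/31956·(0.991900+0.958200+0.945100+0.914400+0.891400+0.856800))/(1+833/31956) = 4167/5000 ≈ 0.833400

1 1/2 9919/10000
2 1 4791/5000
3 3/2 9451/10000
4 2 1143/1250
5 5/2 4457/5000
6 3 1071/1250
7 7/2 4167/5000
DF(2y) = 1143/1250 ≈ 0.914400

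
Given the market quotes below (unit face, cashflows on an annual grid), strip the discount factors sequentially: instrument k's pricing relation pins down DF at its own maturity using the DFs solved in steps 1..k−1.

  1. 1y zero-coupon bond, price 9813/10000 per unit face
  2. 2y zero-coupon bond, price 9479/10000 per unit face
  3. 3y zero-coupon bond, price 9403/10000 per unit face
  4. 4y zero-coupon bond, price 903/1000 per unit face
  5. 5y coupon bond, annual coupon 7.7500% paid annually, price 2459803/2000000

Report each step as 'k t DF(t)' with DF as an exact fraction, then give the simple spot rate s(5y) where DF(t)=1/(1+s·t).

1 1 9813/10000
2 2 9479/10000
3 3 9403/10000
4 4 903/1000
5 5 8701/10000
s(5y) = (1/(8701/10000) − 1)/(5) = 1299/43505 ≈ 2.9859%

step 1 [1y] zero: DF = P = 9813/10000 ≈ 0.981300
step 2 [2y] zero: DF = P = 9479/10000 ≈ 0.947900
step 3 [3y] zero: DF = P = 9403/10000 ≈ 0.940300
step 4 [4y] zero: DF = P = 903/1000 ≈ 0.903000
step 5 [5y] bond c/1=31/400: DF=(2459803/2000000 − 31/400·(0.981300+0.947900+0.940300+0.903000))/(1+31/400) = 8701/10000 ≈ 0.870100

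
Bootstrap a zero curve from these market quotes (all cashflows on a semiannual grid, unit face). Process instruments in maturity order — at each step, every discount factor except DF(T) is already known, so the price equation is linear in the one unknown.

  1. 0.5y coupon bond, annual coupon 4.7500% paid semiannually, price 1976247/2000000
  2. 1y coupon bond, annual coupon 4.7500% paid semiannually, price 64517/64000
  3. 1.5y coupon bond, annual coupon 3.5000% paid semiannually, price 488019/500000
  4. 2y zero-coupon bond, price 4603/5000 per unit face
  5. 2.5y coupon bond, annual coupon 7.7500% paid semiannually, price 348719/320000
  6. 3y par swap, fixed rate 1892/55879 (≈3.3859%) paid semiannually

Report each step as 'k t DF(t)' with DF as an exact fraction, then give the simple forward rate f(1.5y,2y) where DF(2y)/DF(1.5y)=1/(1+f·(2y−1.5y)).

step 1 [0.5y] bond c/2=19/800: DF=(1976247/2000000 − 19/800·(0))/(1+19/800) = 2413/2500 ≈ 0.965200
step 2 [1y] bond c/2=19/800: DF=(64517/64000 − 19/800·(0.965200))/(1+19/800) = 9623/10000 ≈ 0.962300
step 3 [1.5y] bond c/2=7/400: DF=(488019/500000 − 7/400·(0.965200+0.962300))/(1+7/400) = 9261/10000 ≈ 0.926100
step 4 [2y] zero: DF = P = 4603/5000 ≈ 0.920600
step 5 [2.5y] bond c/2=31/800: DF=(348719/320000 − 31/800·(0.965200+0.962300+0.926100+0.920600))/(1+31/800) = 9083/10000 ≈ 0.908300
step 6 [3y] swap r/2=946/55879: DF=(1 − 946/55879·(0.965200+0.962300+0.926100+0.920600+0.908300))/(1+946/55879) = 4527/5000 ≈ 0.905400

1 1/2 2413/2500
2 1 9623/10000
3 3/2 9261/10000
4 2 4603/5000
5 5/2 9083/10000
6 3 4527/5000
f(1.5y,2y) = ((9261/10000)/(4603/5000) − 1)/(1/2) = 55/4603 ≈ 1.1949%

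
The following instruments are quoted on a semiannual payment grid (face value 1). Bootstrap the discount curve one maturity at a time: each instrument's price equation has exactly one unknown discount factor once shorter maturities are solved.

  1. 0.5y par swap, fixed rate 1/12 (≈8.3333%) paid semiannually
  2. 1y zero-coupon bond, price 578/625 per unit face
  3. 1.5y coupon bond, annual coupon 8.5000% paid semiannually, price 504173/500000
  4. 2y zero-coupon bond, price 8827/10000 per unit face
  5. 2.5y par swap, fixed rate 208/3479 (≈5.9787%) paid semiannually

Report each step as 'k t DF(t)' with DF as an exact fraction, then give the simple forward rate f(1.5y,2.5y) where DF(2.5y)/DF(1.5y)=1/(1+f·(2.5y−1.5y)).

step 1 [0.5y] swap r/2=1/24: DF=(1 − 1/24·(0))/(1+1/24) = 24/25 ≈ 0.960000
step 2 [1y] zero: DF = P = 578/625 ≈ 0.924800
step 3 [1.5y] bond c/2=17/400: DF=(504173/500000 − 17/400·(0.960000+0.924800))/(1+17/400) = 1113/1250 ≈ 0.890400
step 4 [2y] zero: DF = P = 8827/10000 ≈ 0.882700
step 5 [2.5y] swap r/2=104/3479: DF=(1 − 104/3479·(0.960000+0.924800+0.890400+0.882700))/(1+104/3479) = 1081/1250 ≈ 0.864800

1 1/2 24/25
2 1 578/625
3 3/2 1113/1250
4 2 8827/10000
5 5/2 1081/1250
f(1.5y,2.5y) = ((1113/1250)/(1081/1250) − 1)/(1) = 32/1081 ≈ 2.9602%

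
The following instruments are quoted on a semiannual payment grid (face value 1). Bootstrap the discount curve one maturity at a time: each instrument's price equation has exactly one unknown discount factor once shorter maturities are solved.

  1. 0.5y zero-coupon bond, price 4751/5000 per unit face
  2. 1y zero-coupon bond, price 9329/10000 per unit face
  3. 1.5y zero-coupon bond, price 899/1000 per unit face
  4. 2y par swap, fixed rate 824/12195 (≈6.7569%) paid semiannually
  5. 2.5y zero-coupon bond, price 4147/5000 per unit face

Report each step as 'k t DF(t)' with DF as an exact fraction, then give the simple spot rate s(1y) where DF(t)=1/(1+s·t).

1 1/2 4751/5000
2 1 9329/10000
3 3/2 899/1000
4 2 2191/2500
5 5/2 4147/5000
s(1y) = (1/(9329/10000) − 1)/(1) = 671/9329 ≈ 7.1926%

step 1 [0.5y] zero: DF = P = 4751/5000 ≈ 0.950200
step 2 [1y] zero: DF = P = 9329/10000 ≈ 0.932900
step 3 [1.5y] zero: DF = P = 899/1000 ≈ 0.899000
step 4 [2y] swap r/2=412/12195: DF=(1 − 412/12195·(0.950200+0.932900+0.899000))/(1+412/12195) = 2191/2500 ≈ 0.876400
step 5 [2.5y] zero: DF = P = 4147/5000 ≈ 0.829400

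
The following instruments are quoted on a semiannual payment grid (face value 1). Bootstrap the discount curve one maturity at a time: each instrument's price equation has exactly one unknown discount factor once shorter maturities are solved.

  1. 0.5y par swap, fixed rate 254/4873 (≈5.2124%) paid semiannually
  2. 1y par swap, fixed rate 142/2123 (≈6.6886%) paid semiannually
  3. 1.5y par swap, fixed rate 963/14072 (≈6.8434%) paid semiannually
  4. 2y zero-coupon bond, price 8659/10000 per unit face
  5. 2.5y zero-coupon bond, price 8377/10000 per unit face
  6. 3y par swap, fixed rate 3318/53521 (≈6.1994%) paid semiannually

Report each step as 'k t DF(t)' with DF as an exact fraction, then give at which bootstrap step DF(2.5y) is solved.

1 1/2 4873/5000
2 1 9361/10000
3 3/2 9037/10000
4 2 8659/10000
5 5/2 8377/10000
6 3 8341/10000
DF(2.5y) is solved at step 5

step 1 [0.5y] swap r/2=127/4873: DF=(1 − 127/4873·(0))/(1+127/4873) = 4873/5000 ≈ 0.974600
step 2 [1y] swap r/2=71/2123: DF=(1 − 71/2123·(0.974600))/(1+71/2123) = 9361/10000 ≈ 0.936100
step 3 [1.5y] swap r/2=963/28144: DF=(1 − 963/28144·(0.974600+0.936100))/(1+963/28144) = 9037/10000 ≈ 0.903700
step 4 [2y] zero: DF = P = 8659/10000 ≈ 0.865900
step 5 [2.5y] zero: DF = P = 8377/10000 ≈ 0.837700
step 6 [3y] swap r/2=1659/53521: DF=(1 − 1659/53521·(0.974600+0.936100+0.903700+0.865900+0.837700))/(1+1659/53521) = 8341/10000 ≈ 0.834100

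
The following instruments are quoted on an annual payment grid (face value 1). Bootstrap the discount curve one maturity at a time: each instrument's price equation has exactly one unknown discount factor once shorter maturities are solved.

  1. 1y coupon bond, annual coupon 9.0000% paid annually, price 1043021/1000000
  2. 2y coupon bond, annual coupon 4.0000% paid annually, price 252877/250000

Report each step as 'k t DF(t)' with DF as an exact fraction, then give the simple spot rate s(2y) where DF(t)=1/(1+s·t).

step 1 [1y] bond c/1=9/100: DF=(1043021/1000000 − 9/100·(0))/(1+9/100) = 9569/10000 ≈ 0.956900
step 2 [2y] bond c/1=1/25: DF=(252877/250000 − 1/25·(0.956900))/(1+1/25) = 4679/5000 ≈ 0.935800

1 1 9569/10000
2 2 4679/5000
s(2y) = (1/(4679/5000) − 1)/(2) = 321/9358 ≈ 3.4302%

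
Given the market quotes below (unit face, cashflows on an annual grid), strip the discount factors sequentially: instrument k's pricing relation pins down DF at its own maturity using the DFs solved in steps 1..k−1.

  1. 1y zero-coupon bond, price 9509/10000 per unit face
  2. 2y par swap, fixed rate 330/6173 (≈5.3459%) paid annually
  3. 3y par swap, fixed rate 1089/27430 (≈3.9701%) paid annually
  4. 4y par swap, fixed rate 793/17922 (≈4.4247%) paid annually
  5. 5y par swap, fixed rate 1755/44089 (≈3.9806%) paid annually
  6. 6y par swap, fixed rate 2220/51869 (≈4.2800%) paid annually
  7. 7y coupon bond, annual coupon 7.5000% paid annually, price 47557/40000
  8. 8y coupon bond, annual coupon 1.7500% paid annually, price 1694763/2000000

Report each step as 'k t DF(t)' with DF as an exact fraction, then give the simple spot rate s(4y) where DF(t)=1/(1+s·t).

step 1 [1y] zero: DF = P = 9509/10000 ≈ 0.950900
step 2 [2y] swap r/1=330/6173: DF=(1 − 330/6173·(0.950900))/(1+330/6173) = 901/1000 ≈ 0.901000
step 3 [3y] swap r/1=1089/27430: DF=(1 − 1089/27430·(0.950900+0.901000))/(1+1089/27430) = 8911/10000 ≈ 0.891100
step 4 [4y] swap r/1=793/17922: DF=(1 − 793/17922·(0.950900+0.901000+0.891100))/(1+793/17922) = 4207/5000 ≈ 0.841400
step 5 [5y] swap r/1=1755/44089: DF=(1 − 1755/44089·(0.950900+0.901000+0.891100+0.841400))/(1+1755/44089) = 1649/2000 ≈ 0.824500
step 6 [6y] swap r/1=2220/51869: DF=(1 − 2220/51869·(0.950900+0.901000+0.891100+0.841400+0.824500))/(1+2220/51869) = 389/500 ≈ 0.778000
step 7 [7y] bond c/1=3/40: DF=(47557/40000 − 3/40·(0.950900+0.901000+0.891100+0.841400+0.824500+0.778000))/(1+3/40) = 7441/10000 ≈ 0.744100
step 8 [8y] bond c/1=7/400: DF=(1694763/2000000 − 7/400·(0.950900+0.901000+0.891100+0.841400+0.824500+0.778000+0.744100))/(1+7/400) = 1827/2500 ≈ 0.730800

1 1 9509/10000
2 2 901/1000
3 3 8911/10000
4 4 4207/5000
5 5 1649/2000
6 6 389/500
7 7 7441/10000
8 8 1827/2500
s(4y) = (1/(4207/5000) − 1)/(4) = 793/16828 ≈ 4.7124%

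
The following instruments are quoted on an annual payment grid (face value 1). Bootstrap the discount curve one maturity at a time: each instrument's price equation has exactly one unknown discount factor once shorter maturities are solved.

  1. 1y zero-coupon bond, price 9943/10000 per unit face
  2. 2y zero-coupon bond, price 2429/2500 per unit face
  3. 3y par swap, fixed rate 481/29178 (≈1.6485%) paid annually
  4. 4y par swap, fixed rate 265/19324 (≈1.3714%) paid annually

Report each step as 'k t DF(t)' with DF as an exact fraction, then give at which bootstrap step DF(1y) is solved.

1 1 9943/10000
2 2 2429/2500
3 3 9519/10000
4 4 947/1000
DF(1y) is solved at step 1

step 1 [1y] zero: DF = P = 9943/10000 ≈ 0.994300
step 2 [2y] zero: DF = P = 2429/2500 ≈ 0.971600
step 3 [3y] swap r/1=481/29178: DF=(1 − 481/29178·(0.994300+0.971600))/(1+481/29178) = 9519/10000 ≈ 0.951900
step 4 [4y] swap r/1=265/19324: DF=(1 − 265/19324·(0.994300+0.971600+0.951900))/(1+265/19324) = 947/1000 ≈ 0.947000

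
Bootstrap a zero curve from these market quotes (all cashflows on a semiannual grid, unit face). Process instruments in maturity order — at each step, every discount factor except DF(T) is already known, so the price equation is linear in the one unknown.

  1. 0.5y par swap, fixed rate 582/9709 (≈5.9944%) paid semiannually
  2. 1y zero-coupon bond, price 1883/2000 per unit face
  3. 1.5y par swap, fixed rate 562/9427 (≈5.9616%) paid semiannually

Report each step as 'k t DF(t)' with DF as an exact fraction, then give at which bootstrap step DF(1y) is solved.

1 1/2 9709/10000
2 1 1883/2000
3 3/2 9157/10000
DF(1y) is solved at step 2

step 1 [0.5y] swap r/2=291/9709: DF=(1 − 291/9709·(0))/(1+291/9709) = 9709/10000 ≈ 0.970900
step 2 [1y] zero: DF = P = 1883/2000 ≈ 0.941500
step 3 [1.5y] swap r/2=281/9427: DF=(1 − 281/9427·(0.970900+0.941500))/(1+281/9427) = 9157/10000 ≈ 0.915700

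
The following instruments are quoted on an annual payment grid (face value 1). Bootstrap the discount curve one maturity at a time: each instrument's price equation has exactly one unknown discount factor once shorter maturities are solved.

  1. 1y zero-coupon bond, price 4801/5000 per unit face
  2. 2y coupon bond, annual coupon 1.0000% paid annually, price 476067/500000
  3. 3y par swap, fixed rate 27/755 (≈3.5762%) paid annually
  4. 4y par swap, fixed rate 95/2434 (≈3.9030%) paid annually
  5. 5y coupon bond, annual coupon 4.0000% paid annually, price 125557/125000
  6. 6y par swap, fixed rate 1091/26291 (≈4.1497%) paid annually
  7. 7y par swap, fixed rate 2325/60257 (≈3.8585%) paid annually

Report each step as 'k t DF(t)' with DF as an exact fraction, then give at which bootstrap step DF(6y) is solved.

step 1 [1y] zero: DF = P = 4801/5000 ≈ 0.960200
step 2 [2y] bond c/1=1/100: DF=(476067/500000 − 1/100·(0.960200))/(1+1/100) = 2333/2500 ≈ 0.933200
step 3 [3y] swap r/1=27/755: DF=(1 − 27/755·(0.960200+0.933200))/(1+27/755) = 9001/10000 ≈ 0.900100
step 4 [4y] swap r/1=95/2434: DF=(1 − 95/2434·(0.960200+0.933200+0.900100))/(1+95/2434) = 343/400 ≈ 0.857500
step 5 [5y] bond c/1=1/25: DF=(125557/125000 − 1/25·(0.960200+0.933200+0.900100+0.857500))/(1+1/25) = 4127/5000 ≈ 0.825400
step 6 [6y] swap r/1=1091/26291: DF=(1 − 1091/26291·(0.960200+0.933200+0.900100+0.857500+0.825400))/(1+1091/26291) = 3909/5000 ≈ 0.781800
step 7 [7y] swap r/1=2325/60257: DF=(1 − 2325/60257·(0.960200+0.933200+0.900100+0.857500+0.825400+0.781800))/(1+2325/60257) = 307/400 ≈ 0.767500

1 1 4801/5000
2 2 2333/2500
3 3 9001/10000
4 4 343/400
5 5 4127/5000
6 6 3909/5000
7 7 307/400
DF(6y) is solved at step 6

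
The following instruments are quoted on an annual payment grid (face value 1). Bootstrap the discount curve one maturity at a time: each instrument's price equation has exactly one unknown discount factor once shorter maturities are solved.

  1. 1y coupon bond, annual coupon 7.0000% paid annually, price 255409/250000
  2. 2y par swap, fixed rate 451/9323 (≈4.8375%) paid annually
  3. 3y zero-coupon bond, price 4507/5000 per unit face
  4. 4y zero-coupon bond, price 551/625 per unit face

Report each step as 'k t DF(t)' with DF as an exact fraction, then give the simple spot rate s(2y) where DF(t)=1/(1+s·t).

step 1 [1y] bond c/1=7/100: DF=(255409/250000 − 7/100·(0))/(1+7/100) = 2387/2500 ≈ 0.954800
step 2 [2y] swap r/1=451/9323: DF=(1 − 451/9323·(0.954800))/(1+451/9323) = 4549/5000 ≈ 0.909800
step 3 [3y] zero: DF = P = 4507/5000 ≈ 0.901400
step 4 [4y] zero: DF = P = 551/625 ≈ 0.881600

1 1 2387/2500
2 2 4549/5000
3 3 4507/5000
4 4 551/625
s(2y) = (1/(4549/5000) − 1)/(2) = 451/9098 ≈ 4.9571%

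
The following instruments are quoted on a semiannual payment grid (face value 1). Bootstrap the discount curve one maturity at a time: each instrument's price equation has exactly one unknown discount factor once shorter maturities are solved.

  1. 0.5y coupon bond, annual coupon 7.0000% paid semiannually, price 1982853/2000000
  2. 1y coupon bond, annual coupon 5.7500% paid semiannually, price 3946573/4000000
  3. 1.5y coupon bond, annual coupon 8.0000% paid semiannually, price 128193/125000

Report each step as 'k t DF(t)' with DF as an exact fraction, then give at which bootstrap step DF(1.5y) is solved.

step 1 [0.5y] bond c/2=7/200: DF=(1982853/2000000 − 7/200·(0))/(1+7/200) = 9579/10000 ≈ 0.957900
step 2 [1y] bond c/2=23/800: DF=(3946573/4000000 − 23/800·(0.957900))/(1+23/800) = 9323/10000 ≈ 0.932300
step 3 [1.5y] bond c/2=1/25: DF=(128193/125000 − 1/25·(0.957900+0.932300))/(1+1/25) = 4567/5000 ≈ 0.913400

1 1/2 9579/10000
2 1 9323/10000
3 3/2 4567/5000
DF(1.5y) is solved at step 3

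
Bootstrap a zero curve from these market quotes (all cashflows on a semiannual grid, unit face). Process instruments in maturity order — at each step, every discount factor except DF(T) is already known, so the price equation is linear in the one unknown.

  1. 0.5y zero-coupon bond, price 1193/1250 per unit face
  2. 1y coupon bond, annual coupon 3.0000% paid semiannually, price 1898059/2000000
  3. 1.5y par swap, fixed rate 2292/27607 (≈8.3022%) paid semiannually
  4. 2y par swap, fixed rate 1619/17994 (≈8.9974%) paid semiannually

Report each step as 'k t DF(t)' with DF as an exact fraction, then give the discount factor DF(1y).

1 1/2 1193/1250
2 1 9209/10000
3 3/2 4427/5000
4 2 8381/10000
DF(1y) = 9209/10000 ≈ 0.920900

step 1 [0.5y] zero: DF = P = 1193/1250 ≈ 0.954400
step 2 [1y] bond c/2=3/200: DF=(1898059/2000000 − 3/200·(0.954400))/(1+3/200) = 9209/10000 ≈ 0.920900
step 3 [1.5y] swap r/2=1146/27607: DF=(1 − 1146/27607·(0.954400+0.920900))/(1+1146/27607) = 4427/5000 ≈ 0.885400
step 4 [2y] swap r/2=1619/35988: DF=(1 − 1619/35988·(0.954400+0.920900+0.885400))/(1+1619/35988) = 8381/10000 ≈ 0.838100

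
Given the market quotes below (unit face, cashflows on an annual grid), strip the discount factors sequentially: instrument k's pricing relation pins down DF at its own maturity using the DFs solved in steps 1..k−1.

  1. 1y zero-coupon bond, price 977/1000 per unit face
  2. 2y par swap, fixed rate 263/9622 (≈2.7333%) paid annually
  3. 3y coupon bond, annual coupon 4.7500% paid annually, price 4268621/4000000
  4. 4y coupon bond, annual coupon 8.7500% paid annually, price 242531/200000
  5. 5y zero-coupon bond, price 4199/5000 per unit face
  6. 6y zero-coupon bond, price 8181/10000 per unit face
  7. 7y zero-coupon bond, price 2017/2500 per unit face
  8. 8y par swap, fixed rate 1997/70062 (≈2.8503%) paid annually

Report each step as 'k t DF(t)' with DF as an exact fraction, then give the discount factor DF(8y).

step 1 [1y] zero: DF = P = 977/1000 ≈ 0.977000
step 2 [2y] swap r/1=263/9622: DF=(1 − 263/9622·(0.977000))/(1+263/9622) = 4737/5000 ≈ 0.947400
step 3 [3y] bond c/1=19/400: DF=(4268621/4000000 − 19/400·(0.977000+0.947400))/(1+19/400) = 1863/2000 ≈ 0.931500
step 4 [4y] bond c/1=7/80: DF=(242531/200000 − 7/80·(0.977000+0.947400+0.931500))/(1+7/80) = 8853/10000 ≈ 0.885300
step 5 [5y] zero: DF = P = 4199/5000 ≈ 0.839800
step 6 [6y] zero: DF = P = 8181/10000 ≈ 0.818100
step 7 [7y] zero: DF = P = 2017/2500 ≈ 0.806800
step 8 [8y] swap r/1=1997/70062: DF=(1 − 1997/70062·(0.977000+0.947400+0.931500+0.885300+0.839800+0.818100+0.806800))/(1+1997/70062) = 8003/10000 ≈ 0.800300

1 1 977/1000
2 2 4737/5000
3 3 1863/2000
4 4 8853/10000
5 5 4199/5000
6 6 8181/10000
7 7 2017/2500
8 8 8003/10000
DF(8y) = 8003/10000 ≈ 0.800300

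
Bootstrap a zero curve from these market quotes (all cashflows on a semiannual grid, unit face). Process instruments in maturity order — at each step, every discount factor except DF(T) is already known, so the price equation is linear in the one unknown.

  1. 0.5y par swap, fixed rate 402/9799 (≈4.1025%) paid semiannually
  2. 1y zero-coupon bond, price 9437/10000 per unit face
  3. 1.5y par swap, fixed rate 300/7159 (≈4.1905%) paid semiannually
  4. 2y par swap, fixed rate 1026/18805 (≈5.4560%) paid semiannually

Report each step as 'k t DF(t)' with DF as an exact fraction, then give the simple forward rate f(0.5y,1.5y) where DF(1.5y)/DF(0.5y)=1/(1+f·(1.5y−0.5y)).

1 1/2 9799/10000
2 1 9437/10000
3 3/2 47/50
4 2 4487/5000
f(0.5y,1.5y) = ((9799/10000)/(47/50) − 1)/(1) = 399/9400 ≈ 4.2447%

step 1 [0.5y] swap r/2=201/9799: DF=(1 − 201/9799·(0))/(1+201/9799) = 9799/10000 ≈ 0.979900
step 2 [1y] zero: DF = P = 9437/10000 ≈ 0.943700
step 3 [1.5y] swap r/2=150/7159: DF=(1 − 150/7159·(0.979900+0.943700))/(1+150/7159) = 47/50 ≈ 0.940000
step 4 [2y] swap r/2=513/18805: DF=(1 − 513/18805·(0.979900+0.943700+0.940000))/(1+513/18805) = 4487/5000 ≈ 0.897400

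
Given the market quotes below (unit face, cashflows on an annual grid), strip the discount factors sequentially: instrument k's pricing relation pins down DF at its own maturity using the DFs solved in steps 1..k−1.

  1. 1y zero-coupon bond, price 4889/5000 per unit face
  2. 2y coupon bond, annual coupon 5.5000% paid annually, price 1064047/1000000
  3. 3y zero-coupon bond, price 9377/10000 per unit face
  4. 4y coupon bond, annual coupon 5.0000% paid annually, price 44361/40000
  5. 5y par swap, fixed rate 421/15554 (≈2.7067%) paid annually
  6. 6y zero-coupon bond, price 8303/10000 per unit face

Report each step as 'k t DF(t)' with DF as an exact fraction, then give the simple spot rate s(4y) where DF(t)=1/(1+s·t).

1 1 4889/5000
2 2 1197/1250
3 3 9377/10000
4 4 4597/5000
5 5 8737/10000
6 6 8303/10000
s(4y) = (1/(4597/5000) − 1)/(4) = 403/18388 ≈ 2.1916%

step 1 [1y] zero: DF = P = 4889/5000 ≈ 0.977800
step 2 [2y] bond c/1=11/200: DF=(1064047/1000000 − 11/200·(0.977800))/(1+11/200) = 1197/1250 ≈ 0.957600
step 3 [3y] zero: DF = P = 9377/10000 ≈ 0.937700
step 4 [4y] bond c/1=1/20: DF=(44361/40000 − 1/20·(0.977800+0.957600+0.937700))/(1+1/20) = 4597/5000 ≈ 0.919400
step 5 [5y] swap r/1=421/15554: DF=(1 − 421/15554·(0.977800+0.957600+0.937700+0.919400))/(1+421/15554) = 8737/10000 ≈ 0.873700
step 6 [6y] zero: DF = P = 8303/10000 ≈ 0.830300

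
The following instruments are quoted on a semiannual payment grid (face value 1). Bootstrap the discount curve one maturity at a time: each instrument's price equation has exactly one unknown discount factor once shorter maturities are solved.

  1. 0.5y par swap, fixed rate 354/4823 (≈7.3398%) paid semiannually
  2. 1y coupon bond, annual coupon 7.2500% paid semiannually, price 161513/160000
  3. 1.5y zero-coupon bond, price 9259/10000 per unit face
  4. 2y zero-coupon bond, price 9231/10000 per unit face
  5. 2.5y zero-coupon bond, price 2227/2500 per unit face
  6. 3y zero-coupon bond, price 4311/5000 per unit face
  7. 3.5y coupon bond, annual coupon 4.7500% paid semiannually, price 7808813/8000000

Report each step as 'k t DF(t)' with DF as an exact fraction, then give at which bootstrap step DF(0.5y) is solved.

1 1/2 4823/5000
2 1 2351/2500
3 3/2 9259/10000
4 2 9231/10000
5 5/2 2227/2500
6 3 4311/5000
7 7/2 8257/10000
DF(0.5y) is solved at step 1

step 1 [0.5y] swap r/2=177/4823: DF=(1 − 177/4823·(0))/(1+177/4823) = 4823/5000 ≈ 0.964600
step 2 [1y] bond c/2=29/800: DF=(161513/160000 − 29/800·(0.964600))/(1+29/800) = 2351/2500 ≈ 0.940400
step 3 [1.5y] zero: DF = P = 9259/10000 ≈ 0.925900
step 4 [2y] zero: DF = P = 9231/10000 ≈ 0.923100
step 5 [2.5y] zero: DF = P = 2227/2500 ≈ 0.890800
step 6 [3y] zero: DF = P = 4311/5000 ≈ 0.862200
step 7 [3.5y] bond c/2=19/800: DF=(7808813/8000000 − 19/800·(0.964600+0.940400+0.925900+0.923100+0.890800+0.862200))/(1+19/800) = 8257/10000 ≈ 0.825700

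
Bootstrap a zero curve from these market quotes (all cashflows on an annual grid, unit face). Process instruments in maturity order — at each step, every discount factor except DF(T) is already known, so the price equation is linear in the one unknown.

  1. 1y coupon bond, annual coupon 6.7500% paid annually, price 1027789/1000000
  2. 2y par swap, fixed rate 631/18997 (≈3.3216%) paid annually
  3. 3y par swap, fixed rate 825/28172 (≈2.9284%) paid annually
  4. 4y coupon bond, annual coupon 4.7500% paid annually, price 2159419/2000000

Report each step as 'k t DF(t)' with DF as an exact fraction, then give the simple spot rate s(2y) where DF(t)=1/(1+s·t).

1 1 2407/2500
2 2 9369/10000
3 3 367/400
4 4 903/1000
s(2y) = (1/(9369/10000) − 1)/(2) = 631/18738 ≈ 3.3675%

step 1 [1y] bond c/1=27/400: DF=(1027789/1000000 − 27/400·(0))/(1+27/400) = 2407/2500 ≈ 0.962800
step 2 [2y] swap r/1=631/18997: DF=(1 − 631/18997·(0.962800))/(1+631/18997) = 9369/10000 ≈ 0.936900
step 3 [3y] swap r/1=825/28172: DF=(1 − 825/28172·(0.962800+0.936900))/(1+825/28172) = 367/400 ≈ 0.917500
step 4 [4y] bond c/1=19/400: DF=(2159419/2000000 − 19/400·(0.962800+0.936900+0.917500))/(1+19/400) = 903/1000 ≈ 0.903000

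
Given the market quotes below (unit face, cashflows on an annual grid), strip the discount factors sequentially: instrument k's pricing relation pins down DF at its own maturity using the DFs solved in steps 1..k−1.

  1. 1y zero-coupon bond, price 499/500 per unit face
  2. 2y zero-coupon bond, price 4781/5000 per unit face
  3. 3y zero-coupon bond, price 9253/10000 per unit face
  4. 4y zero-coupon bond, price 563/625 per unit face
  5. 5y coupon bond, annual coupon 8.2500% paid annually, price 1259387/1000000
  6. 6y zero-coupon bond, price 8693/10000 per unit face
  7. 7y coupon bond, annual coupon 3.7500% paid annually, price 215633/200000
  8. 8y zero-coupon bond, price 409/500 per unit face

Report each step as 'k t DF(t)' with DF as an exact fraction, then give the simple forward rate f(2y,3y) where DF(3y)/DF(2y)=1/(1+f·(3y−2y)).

1 1 499/500
2 2 4781/5000
3 3 9253/10000
4 4 563/625
5 5 8753/10000
6 6 8693/10000
7 7 1679/2000
8 8 409/500
f(2y,3y) = ((4781/5000)/(9253/10000) − 1)/(1) = 309/9253 ≈ 3.3395%

step 1 [1y] zero: DF = P = 499/500 ≈ 0.998000
step 2 [2y] zero: DF = P = 4781/5000 ≈ 0.956200
step 3 [3y] zero: DF = P = 9253/10000 ≈ 0.925300
step 4 [4y] zero: DF = P = 563/625 ≈ 0.900800
step 5 [5y] bond c/1=33/400: DF=(1259387/1000000 − 33/400·(0.998000+0.956200+0.925300+0.900800))/(1+33/400) = 8753/10000 ≈ 0.875300
step 6 [6y] zero: DF = P = 8693/10000 ≈ 0.869300
step 7 [7y] bond c/1=3/80: DF=(215633/200000 − 3/80·(0.998000+0.956200+0.925300+0.900800+0.875300+0.869300))/(1+3/80) = 1679/2000 ≈ 0.839500
step 8 [8y] zero: DF = P = 409/500 ≈ 0.818000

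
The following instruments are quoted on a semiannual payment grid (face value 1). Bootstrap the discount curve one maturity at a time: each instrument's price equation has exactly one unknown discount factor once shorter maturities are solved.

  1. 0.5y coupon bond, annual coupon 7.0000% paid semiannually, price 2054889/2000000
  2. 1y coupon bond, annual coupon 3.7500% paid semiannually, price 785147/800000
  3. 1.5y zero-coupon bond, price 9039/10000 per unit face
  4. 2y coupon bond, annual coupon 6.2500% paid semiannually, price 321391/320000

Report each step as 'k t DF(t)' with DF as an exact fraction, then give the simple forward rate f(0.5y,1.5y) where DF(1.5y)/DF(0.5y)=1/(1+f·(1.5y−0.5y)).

1 1/2 9927/10000
2 1 9451/10000
3 3/2 9039/10000
4 2 4439/5000
f(0.5y,1.5y) = ((9927/10000)/(9039/10000) − 1)/(1) = 296/3013 ≈ 9.8241%

step 1 [0.5y] bond c/2=7/200: DF=(2054889/2000000 − 7/200·(0))/(1+7/200) = 9927/10000 ≈ 0.992700
step 2 [1y] bond c/2=3/160: DF=(785147/800000 − 3/160·(0.992700))/(1+3/160) = 9451/10000 ≈ 0.945100
step 3 [1.5y] zero: DF = P = 9039/10000 ≈ 0.903900
step 4 [2y] bond c/2=1/32: DF=(321391/320000 − 1/32·(0.992700+0.945100+0.903900))/(1+1/32) = 4439/5000 ≈ 0.887800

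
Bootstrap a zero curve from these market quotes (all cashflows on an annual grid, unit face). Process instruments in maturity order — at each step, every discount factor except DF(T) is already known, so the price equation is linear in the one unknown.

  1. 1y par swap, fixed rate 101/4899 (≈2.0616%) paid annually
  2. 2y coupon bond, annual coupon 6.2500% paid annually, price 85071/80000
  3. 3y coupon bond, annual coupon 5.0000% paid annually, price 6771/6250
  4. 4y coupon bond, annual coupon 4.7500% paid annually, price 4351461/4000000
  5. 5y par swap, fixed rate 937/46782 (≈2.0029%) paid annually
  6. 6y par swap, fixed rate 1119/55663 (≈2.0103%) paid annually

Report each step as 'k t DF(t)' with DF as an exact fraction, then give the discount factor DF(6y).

1 1 4899/5000
2 2 1179/1250
3 3 4701/5000
4 4 9087/10000
5 5 9063/10000
6 6 8881/10000
DF(6y) = 8881/10000 ≈ 0.888100

step 1 [1y] swap r/1=101/4899: DF=(1 − 101/4899·(0))/(1+101/4899) = 4899/5000 ≈ 0.979800
step 2 [2y] bond c/1=1/16: DF=(85071/80000 − 1/16·(0.979800))/(1+1/16) = 1179/1250 ≈ 0.943200
step 3 [3y] bond c/1=1/20: DF=(6771/6250 − 1/20·(0.979800+0.943200))/(1+1/20) = 4701/5000 ≈ 0.940200
step 4 [4y] bond c/1=19/400: DF=(4351461/4000000 − 19/400·(0.979800+0.943200+0.940200))/(1+19/400) = 9087/10000 ≈ 0.908700
step 5 [5y] swap r/1=937/46782: DF=(1 − 937/46782·(0.979800+0.943200+0.940200+0.908700))/(1+937/46782) = 9063/10000 ≈ 0.906300
step 6 [6y] swap r/1=1119/55663: DF=(1 − 1119/55663·(0.979800+0.943200+0.940200+0.908700+0.906300))/(1+1119/55663) = 8881/10000 ≈ 0.888100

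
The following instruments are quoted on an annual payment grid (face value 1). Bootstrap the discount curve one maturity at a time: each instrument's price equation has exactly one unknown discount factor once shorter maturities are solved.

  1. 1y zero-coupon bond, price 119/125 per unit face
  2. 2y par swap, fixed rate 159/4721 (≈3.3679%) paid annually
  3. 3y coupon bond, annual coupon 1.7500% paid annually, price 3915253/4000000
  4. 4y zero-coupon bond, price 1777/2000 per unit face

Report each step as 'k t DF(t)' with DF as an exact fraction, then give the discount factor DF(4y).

step 1 [1y] zero: DF = P = 119/125 ≈ 0.952000
step 2 [2y] swap r/1=159/4721: DF=(1 − 159/4721·(0.952000))/(1+159/4721) = 2341/2500 ≈ 0.936400
step 3 [3y] bond c/1=7/400: DF=(3915253/4000000 − 7/400·(0.952000+0.936400))/(1+7/400) = 1859/2000 ≈ 0.929500
step 4 [4y] zero: DF = P = 1777/2000 ≈ 0.888500

1 1 119/125
2 2 2341/2500
3 3 1859/2000
4 4 1777/2000
DF(4y) = 1777/2000 ≈ 0.888500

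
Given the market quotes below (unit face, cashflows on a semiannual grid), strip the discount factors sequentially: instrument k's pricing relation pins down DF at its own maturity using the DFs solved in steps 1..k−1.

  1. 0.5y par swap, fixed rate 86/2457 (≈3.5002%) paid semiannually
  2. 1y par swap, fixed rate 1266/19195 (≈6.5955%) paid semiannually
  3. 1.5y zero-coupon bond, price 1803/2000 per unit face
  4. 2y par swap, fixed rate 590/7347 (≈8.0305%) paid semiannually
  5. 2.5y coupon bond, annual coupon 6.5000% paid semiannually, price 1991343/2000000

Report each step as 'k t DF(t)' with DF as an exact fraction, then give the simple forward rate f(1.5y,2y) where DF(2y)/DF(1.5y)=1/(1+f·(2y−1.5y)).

1 1/2 2457/2500
2 1 9367/10000
3 3/2 1803/2000
4 2 341/400
5 5/2 8487/10000
f(1.5y,2y) = ((1803/2000)/(341/400) − 1)/(1/2) = 196/1705 ≈ 11.4956%

step 1 [0.5y] swap r/2=43/2457: DF=(1 − 43/2457·(0))/(1+43/2457) = 2457/2500 ≈ 0.982800
step 2 [1y] swap r/2=633/19195: DF=(1 − 633/19195·(0.982800))/(1+633/19195) = 9367/10000 ≈ 0.936700
step 3 [1.5y] zero: DF = P = 1803/2000 ≈ 0.901500
step 4 [2y] swap r/2=295/7347: DF=(1 − 295/7347·(0.982800+0.936700+0.901500))/(1+295/7347) = 341/400 ≈ 0.852500
step 5 [2.5y] bond c/2=13/400: DF=(1991343/2000000 − 13/400·(0.982800+0.936700+0.901500+0.852500))/(1+13/400) = 8487/10000 ≈ 0.848700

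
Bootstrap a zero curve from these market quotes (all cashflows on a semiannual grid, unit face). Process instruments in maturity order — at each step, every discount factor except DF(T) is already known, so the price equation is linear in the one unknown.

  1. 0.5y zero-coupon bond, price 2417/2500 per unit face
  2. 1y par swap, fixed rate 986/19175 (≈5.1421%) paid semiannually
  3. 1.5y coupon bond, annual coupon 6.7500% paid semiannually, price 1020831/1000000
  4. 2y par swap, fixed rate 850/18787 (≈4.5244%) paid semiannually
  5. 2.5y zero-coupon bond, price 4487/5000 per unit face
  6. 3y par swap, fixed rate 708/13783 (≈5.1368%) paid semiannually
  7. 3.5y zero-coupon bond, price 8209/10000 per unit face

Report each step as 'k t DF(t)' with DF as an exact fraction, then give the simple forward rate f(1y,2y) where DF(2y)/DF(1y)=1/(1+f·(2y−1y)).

1 1/2 2417/2500
2 1 9507/10000
3 3/2 9249/10000
4 2 183/200
5 5/2 4487/5000
6 3 1073/1250
7 7/2 8209/10000
f(1y,2y) = ((9507/10000)/(183/200) − 1)/(1) = 119/3050 ≈ 3.9016%

step 1 [0.5y] zero: DF = P = 2417/2500 ≈ 0.966800
step 2 [1y] swap r/2=493/19175: DF=(1 − 493/19175·(0.966800))/(1+493/19175) = 9507/10000 ≈ 0.950700
step 3 [1.5y] bond c/2=27/800: DF=(1020831/1000000 − 27/800·(0.966800+0.950700))/(1+27/800) = 9249/10000 ≈ 0.924900
step 4 [2y] swap r/2=425/18787: DF=(1 − 425/18787·(0.966800+0.950700+0.924900))/(1+425/18787) = 183/200 ≈ 0.915000
step 5 [2.5y] zero: DF = P = 4487/5000 ≈ 0.897400
step 6 [3y] swap r/2=354/13783: DF=(1 − 354/13783·(0.966800+0.950700+0.924900+0.915000+0.897400))/(1+354/13783) = 1073/1250 ≈ 0.858400
step 7 [3.5y] zero: DF = P = 8209/10000 ≈ 0.820900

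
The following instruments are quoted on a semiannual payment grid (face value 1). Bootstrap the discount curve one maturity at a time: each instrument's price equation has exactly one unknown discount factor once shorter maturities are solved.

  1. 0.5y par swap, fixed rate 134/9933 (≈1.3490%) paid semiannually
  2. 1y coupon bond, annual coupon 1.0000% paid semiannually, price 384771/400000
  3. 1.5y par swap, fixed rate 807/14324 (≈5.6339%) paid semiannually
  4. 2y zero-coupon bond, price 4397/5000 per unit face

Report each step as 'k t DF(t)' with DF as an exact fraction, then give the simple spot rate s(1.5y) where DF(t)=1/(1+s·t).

1 1/2 9933/10000
2 1 4761/5000
3 3/2 9193/10000
4 2 4397/5000
s(1.5y) = (1/(9193/10000) − 1)/(3/2) = 538/9193 ≈ 5.8523%

step 1 [0.5y] swap r/2=67/9933: DF=(1 − 67/9933·(0))/(1+67/9933) = 9933/10000 ≈ 0.993300
step 2 [1y] bond c/2=1/200: DF=(384771/400000 − 1/200·(0.993300))/(1+1/200) = 4761/5000 ≈ 0.952200
step 3 [1.5y] swap r/2=807/28648: DF=(1 − 807/28648·(0.993300+0.952200))/(1+807/28648) = 9193/10000 ≈ 0.919300
step 4 [2y] zero: DF = P = 4397/5000 ≈ 0.879400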